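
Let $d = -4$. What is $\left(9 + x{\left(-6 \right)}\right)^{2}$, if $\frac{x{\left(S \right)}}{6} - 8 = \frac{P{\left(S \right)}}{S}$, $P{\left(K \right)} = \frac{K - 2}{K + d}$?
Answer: $\frac{78961}{25} \approx 3158.4$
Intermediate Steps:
$P{\left(K \right)} = \frac{-2 + K}{-4 + K}$ ($P{\left(K \right)} = \frac{K - 2}{K - 4} = \frac{-2 + K}{-4 + K}$)
$x{\left(S \right)} = 48 + \frac{6 \left(-2 + S\right)}{S \left(-4 + S\right)}$ ($x{\left(S \right)} = 48 + 6 \frac{\frac{1}{-4 + S} \left(-2 + S\right)}{S} = 48 + 6 \frac{-2 + S}{S \left(-4 + S\right)} = 48 + \frac{6 \left(-2 + S\right)}{S \left(-4 + S\right)}$)
$\left(9 + x{\left(-6 \right)}\right)^{2} = \left(9 + \frac{6 \left(-2 - -186 + 8 \left(-6\right)^{2}\right)}{\left(-6\right) \left(-4 - 6\right)}\right)^{2} = \left(9 + 6 \left(- \frac{1}{6}\right) \frac{1}{-10} \left(-2 + 186 + 8 \cdot 36\right)\right)^{2} = \left(9 + 6 \left(- \frac{1}{6}\right) \left(- \frac{1}{10}\right) \left(-2 + 186 + 288\right)\right)^{2} = \left(9 + 6 \left(- \frac{1}{6}\right) \left(- \frac{1}{10}\right) 472\right)^{2} = \left(9 + \frac{236}{5}\right)^{2} = \left(\frac{281}{5}\right)^{2} = \frac{78961}{25}$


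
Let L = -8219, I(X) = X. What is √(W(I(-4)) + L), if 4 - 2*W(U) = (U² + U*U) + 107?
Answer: I*√33146/2 ≈ 91.03*I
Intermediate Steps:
W(U) = -103/2 - U² (W(U) = 2 - ((U² + U*U) + 107)/2 = 2 - ((U² + U²) + 107)/2 = 2 - (2*U² + 107)/2 = 2 - (107 + 2*U²)/2 = 2 + (-107/2 - U²) = -103/2 - U²)
√(W(I(-4)) + L) = √((-103/2 - 1*(-4)²) - 8219) = √((-103/2 - 1*16) - 8219) = √((-103/2 - 16) - 8219) = √(-135/2 - 8219) = √(-16573/2) = I*√33146/2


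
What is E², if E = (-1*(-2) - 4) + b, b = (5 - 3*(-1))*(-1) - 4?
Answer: 196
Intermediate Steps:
b = -12 (b = (5 + 3)*(-1) - 4 = 8*(-1) - 4 = -8 - 4 = -12)
E = -14 (E = (-1*(-2) - 4) - 12 = (2 - 4) - 12 = -2 - 12 = -14)
E² = (-14)² = 196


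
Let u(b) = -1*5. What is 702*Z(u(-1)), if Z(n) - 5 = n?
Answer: 0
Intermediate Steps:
u(b) = -5
Z(n) = 5 + n
702*Z(u(-1)) = 702*(5 - 5) = 702*0 = 0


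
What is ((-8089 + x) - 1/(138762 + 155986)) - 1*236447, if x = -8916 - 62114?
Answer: -93012447369/294748 ≈ -3.1557e+5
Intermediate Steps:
x = -71030
((-8089 + x) - 1/(138762 + 155986)) - 1*236447 = ((-8089 - 71030) - 1/(138762 + 155986)) - 1*236447 = (-79119 - 1/294748) - 236447 = -23320167013/294748 - 236447 = -93012447369/294748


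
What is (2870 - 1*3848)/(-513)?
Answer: 326/171 ≈ 1.9064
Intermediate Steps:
(2870 - 1*3848)/(-513) = (2870 - 3848)*(-1/513) = -978*(-1/513) = 326/171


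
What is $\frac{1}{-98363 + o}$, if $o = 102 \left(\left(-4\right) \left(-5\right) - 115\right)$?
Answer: $- \frac{1}{108053} \approx -9.2547 \cdot 10^{-6}$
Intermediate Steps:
$o = -9690$ ($o = 102 \left(20 - 115\right) = 102 \left(-95\right) = -9690$)
$\frac{1}{-98363 + o} = \frac{1}{-98363 - 9690} = \frac{1}{-108053} = - \frac{1}{108053}$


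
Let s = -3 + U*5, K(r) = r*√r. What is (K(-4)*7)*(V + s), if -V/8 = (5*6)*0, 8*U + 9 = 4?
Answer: 343*I ≈ 343.0*I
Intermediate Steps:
U = -5/8 (U = -9/8 + (⅛)*4 = -9/8 + ½ = -5/8 ≈ -0.62500)
K(r) = r^(3/2)
s = -49/8 (s = -3 - 5/8*5 = -3 - 25/8 = -49/8 ≈ -6.1250)
V = 0 (V = -8*5*6*0 = -240*0 = -8*0 = 0)
(K(-4)*7)*(V + s) = ((-4)^(3/2)*7)*(0 - 49/8) = (-8*I*7)*(-49/8) = -56*I*(-49/8) = 343*I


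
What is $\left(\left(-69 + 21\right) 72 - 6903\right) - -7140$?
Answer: $-3219$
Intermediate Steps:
$\left(\left(-69 + 21\right) 72 - 6903\right) - -7140 = \left(\left(-48\right) 72 - 6903\right) + 7140 = \left(-3456 - 6903\right) + 7140 = -10359 + 7140 = -3219$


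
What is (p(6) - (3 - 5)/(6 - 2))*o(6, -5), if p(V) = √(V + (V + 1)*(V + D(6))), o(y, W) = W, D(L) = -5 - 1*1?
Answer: -5/2 - 5*√6 ≈ -14.747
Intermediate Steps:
D(L) = -6 (D(L) = -5 - 1 = -6)
p(V) = √(V + (1 + V)*(-6 + V)) (p(V) = √(V + (V + 1)*(V - 6)) = √(V + (1 + V)*(-6 + V)))
(p(6) - (3 - 5)/(6 - 2))*o(6, -5) = (√(-6 + 6² - 4*6) - (3 - 5)/(6 - 2))*(-5) = (√(-6 + 36 - 24) - (-2)/4)*(-5) = (√6 - (-2)/4)*(-5) = (√6 - 1*(-½))*(-5) = (√6 + ½)*(-5) = (½ + √6)*(-5) = -5/2 - 5*√6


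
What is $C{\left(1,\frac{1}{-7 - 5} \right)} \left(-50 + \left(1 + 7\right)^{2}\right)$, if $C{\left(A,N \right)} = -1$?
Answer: $-14$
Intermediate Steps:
$C{\left(1,\frac{1}{-7 - 5} \right)} \left(-50 + \left(1 + 7\right)^{2}\right) = - (-50 + \left(1 + 7\right)^{2}) = - (-50 + 8^{2}) = - (-50 + 64) = \left(-1\right) 14 = -14$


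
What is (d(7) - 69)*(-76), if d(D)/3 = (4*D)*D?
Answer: -39444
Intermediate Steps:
d(D) = 12*D**2 (d(D) = 3*((4*D)*D) = 3*(4*D**2) = 12*D**2)
(d(7) - 69)*(-76) = (12*7**2 - 69)*(-76) = (12*49 - 69)*(-76) = (588 - 69)*(-76) = 519*(-76) = -39444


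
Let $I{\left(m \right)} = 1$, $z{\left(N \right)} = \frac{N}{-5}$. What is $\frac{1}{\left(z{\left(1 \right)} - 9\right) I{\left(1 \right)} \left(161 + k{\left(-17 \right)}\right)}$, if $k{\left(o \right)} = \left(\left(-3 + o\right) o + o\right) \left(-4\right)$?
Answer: $\frac{5}{52026} \approx 9.6106 \cdot 10^{-5}$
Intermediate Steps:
$z{\left(N \right)} = - \frac{N}{5}$ ($z{\left(N \right)} = N \left(- \frac{1}{5}\right) = - \frac{N}{5}$)
$k{\left(o \right)} = - 4 o - 4 o \left(-3 + o\right)$ ($k{\left(o \right)} = \left(o \left(-3 + o\right) + o\right) \left(-4\right) = \left(o + o \left(-3 + o\right)\right) \left(-4\right) = - 4 o - 4 o \left(-3 + o\right)$)
$\frac{1}{\left(z{\left(1 \right)} - 9\right) I{\left(1 \right)} \left(161 + k{\left(-17 \right)}\right)} = \frac{1}{\left(\left(- \frac{1}{5}\right) 1 - 9\right) 1 \left(161 + 4 \left(-17\right) \left(2 - -17\right)\right)} = \frac{1}{\left(- \frac{1}{5} - 9\right) 1 \left(161 + 4 \left(-17\right) \left(2 + 17\right)\right)} = \frac{1}{\left(- \frac{46}{5}\right) 1 \left(161 + 4 \left(-17\right) 19\right)} = \frac{1}{\left(- \frac{46}{5}\right) \left(161 - 1292\right)} = \frac{1}{\left(- \frac{46}{5}\right) \left(-1131\right)} = \frac{1}{\frac{52026}{5}} = \frac{5}{52026}$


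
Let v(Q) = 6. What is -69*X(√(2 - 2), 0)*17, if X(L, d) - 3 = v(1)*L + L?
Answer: -3519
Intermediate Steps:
X(L, d) = 3 + 7*L (X(L, d) = 3 + (6*L + L) = 3 + 7*L)
-69*X(√(2 - 2), 0)*17 = -69*(3 + 7*√(2 - 2))*17 = -69*(3 + 7*√0)*17 = -69*(3 + 7*0)*17 = -69*(3 + 0)*17 = -69*3*17 = -207*17 = -3519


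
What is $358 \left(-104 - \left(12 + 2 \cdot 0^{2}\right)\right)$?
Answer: $-41528$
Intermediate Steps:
$358 \left(-104 - \left(12 + 2 \cdot 0^{2}\right)\right) = 358 \left(-104 - \left(12 + 2 \cdot 0\right)\right) = 358 \left(-104 - \left(12 + 0\right)\right) = 358 \left(-104 - 12\right) = 358 \left(-116\right) = -41528$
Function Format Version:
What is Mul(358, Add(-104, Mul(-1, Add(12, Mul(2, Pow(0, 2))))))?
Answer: -41528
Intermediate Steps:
Mul(358, Add(-104, Mul(-1, Add(12, Mul(2, Pow(0, 2)))))) = Mul(358, Add(-104, Mul(-1, Add(12, Mul(2, 0))))) = Mul(358, Add(-104, Mul(-1, Add(12, 0)))) = Mul(358, Add(-104, Mul(-1, 12))) = Mul(358, Add(-104, -12)) = Mul(358, -116) = -41528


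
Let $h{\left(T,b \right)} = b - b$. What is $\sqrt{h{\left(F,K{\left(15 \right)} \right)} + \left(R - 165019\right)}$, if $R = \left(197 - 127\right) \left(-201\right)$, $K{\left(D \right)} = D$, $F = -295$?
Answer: $i \sqrt{179089} \approx 423.19 i$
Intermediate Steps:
$R = -14070$ ($R = 70 \left(-201\right) = -14070$)
$h{\left(T,b \right)} = 0$
$\sqrt{h{\left(F,K{\left(15 \right)} \right)} + \left(R - 165019\right)} = \sqrt{0 - 179089} = \sqrt{-179089} = i \sqrt{179089}$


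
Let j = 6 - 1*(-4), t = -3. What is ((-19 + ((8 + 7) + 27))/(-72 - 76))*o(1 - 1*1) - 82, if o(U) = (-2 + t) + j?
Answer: -12251/148 ≈ -82.777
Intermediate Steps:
j = 10 (j = 6 + 4 = 10)
o(U) = 5 (o(U) = (-2 - 3) + 10 = -5 + 10 = 5)
((-19 + ((8 + 7) + 27))/(-72 - 76))*o(1 - 1*1) - 82 = ((-19 + ((8 + 7) + 27))/(-72 - 76))*5 - 82 = ((-19 + (15 + 27))/(-148))*5 - 82 = ((-19 + 42)*(-1/148))*5 - 82 = (23*(-1/148))*5 - 82 = -23/148*5 - 82 = -115/148 - 82 = -12251/148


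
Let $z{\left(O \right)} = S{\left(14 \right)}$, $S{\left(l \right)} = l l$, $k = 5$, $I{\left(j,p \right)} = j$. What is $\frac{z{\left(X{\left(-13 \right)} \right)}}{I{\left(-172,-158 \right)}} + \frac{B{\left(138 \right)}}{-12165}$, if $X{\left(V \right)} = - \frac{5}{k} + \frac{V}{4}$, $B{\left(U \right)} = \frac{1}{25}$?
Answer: $- \frac{14902168}{13077375} \approx -1.1395$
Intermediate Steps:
$B{\left(U \right)} = \frac{1}{25}$
$S{\left(l \right)} = l^{2}$
$X{\left(V \right)} = -1 + \frac{V}{4}$ ($X{\left(V \right)} = - \frac{5}{5} + \frac{V}{4} = \left(-5\right) \frac{1}{5} + V \frac{1}{4} = -1 + \frac{V}{4}$)
$z{\left(O \right)} = 196$ ($z{\left(O \right)} = 14^{2} = 196$)
$\frac{z{\left(X{\left(-13 \right)} \right)}}{I{\left(-172,-158 \right)}} + \frac{B{\left(138 \right)}}{-12165} = \frac{196}{-172} + \frac{1}{25 \left(-12165\right)} = 196 \left(- \frac{1}{172}\right) + \frac{1}{25} \left(- \frac{1}{12165}\right) = - \frac{49}{43} - \frac{1}{304125} = - \frac{14902168}{13077375}$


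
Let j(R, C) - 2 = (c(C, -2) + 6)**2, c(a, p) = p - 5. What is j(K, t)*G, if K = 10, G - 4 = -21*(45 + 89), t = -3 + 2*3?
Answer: -8430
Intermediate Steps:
c(a, p) = -5 + p
t = 3 (t = -3 + 6 = 3)
G = -2810 (G = 4 - 21*(45 + 89) = 4 - 21*134 = 4 - 2814 = -2810)
j(R, C) = 3 (j(R, C) = 2 + ((-5 - 2) + 6)**2 = 2 + (-7 + 6)**2 = 2 + (-1)**2 = 2 + 1 = 3)
j(K, t)*G = 3*(-2810) = -8430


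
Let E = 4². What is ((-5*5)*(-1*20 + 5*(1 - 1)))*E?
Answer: 8000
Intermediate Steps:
E = 16
((-5*5)*(-1*20 + 5*(1 - 1)))*E = ((-5*5)*(-1*20 + 5*(1 - 1)))*16 = -25*(-20 + 5*0)*16 = -25*(-20 + 0)*16 = -25*(-20)*16 = 500*16 = 8000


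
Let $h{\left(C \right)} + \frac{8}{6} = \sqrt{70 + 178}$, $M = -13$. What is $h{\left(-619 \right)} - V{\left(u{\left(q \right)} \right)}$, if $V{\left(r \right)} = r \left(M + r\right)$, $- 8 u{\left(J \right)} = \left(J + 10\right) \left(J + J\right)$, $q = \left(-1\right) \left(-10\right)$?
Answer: $- \frac{9454}{3} + 2 \sqrt{62} \approx -3135.6$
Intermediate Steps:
$q = 10$
$u{\left(J \right)} = - \frac{J \left(10 + J\right)}{4}$ ($u{\left(J \right)} = - \frac{\left(J + 10\right) \left(J + J\right)}{8} = - \frac{\left(10 + J\right) 2 J}{8} = - \frac{2 J \left(10 + J\right)}{8} = - \frac{J \left(10 + J\right)}{4}$)
$h{\left(C \right)} = - \frac{4}{3} + 2 \sqrt{62}$ ($h{\left(C \right)} = - \frac{4}{3} + \sqrt{70 + 178} = - \frac{4}{3} + \sqrt{248} = - \frac{4}{3} + 2 \sqrt{62}$)
$V{\left(r \right)} = r \left(-13 + r\right)$
$h{\left(-619 \right)} - V{\left(u{\left(q \right)} \right)} = \left(- \frac{4}{3} + 2 \sqrt{62}\right) - \left(- \frac{1}{4}\right) 10 \left(10 + 10\right) \left(-13 - \frac{5 \left(10 + 10\right)}{2}\right) = \left(- \frac{4}{3} + 2 \sqrt{62}\right) - \left(- \frac{1}{4}\right) 10 \cdot 20 \left(-13 - \frac{5}{2} \cdot 20\right) = \left(- \frac{4}{3} + 2 \sqrt{62}\right) - - 50 \left(-13 - 50\right) = \left(- \frac{4}{3} + 2 \sqrt{62}\right) - \left(-50\right) \left(-63\right) = \left(- \frac{4}{3} + 2 \sqrt{62}\right) - 3150 = - \frac{9454}{3} + 2 \sqrt{62}$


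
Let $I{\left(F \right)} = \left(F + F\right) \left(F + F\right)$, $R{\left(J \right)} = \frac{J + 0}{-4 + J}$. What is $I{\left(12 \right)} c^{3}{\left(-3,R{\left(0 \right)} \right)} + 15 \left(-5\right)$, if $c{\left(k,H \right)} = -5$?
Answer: $-72075$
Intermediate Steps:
$R{\left(J \right)} = \frac{J}{-4 + J}$
$I{\left(F \right)} = 4 F^{2}$ ($I{\left(F \right)} = 2 F 2 F = 4 F^{2}$)
$I{\left(12 \right)} c^{3}{\left(-3,R{\left(0 \right)} \right)} + 15 \left(-5\right) = 4 \cdot 12^{2} \left(-5\right)^{3} + 15 \left(-5\right) = 4 \cdot 144 \left(-125\right) - 75 = 576 \left(-125\right) - 75 = -72000 - 75 = -72075$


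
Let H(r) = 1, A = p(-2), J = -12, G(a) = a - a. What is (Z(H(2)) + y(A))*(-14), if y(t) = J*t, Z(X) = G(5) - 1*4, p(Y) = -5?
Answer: -784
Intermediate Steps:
G(a) = 0
A = -5
Z(X) = -4 (Z(X) = 0 - 1*4 = 0 - 4 = -4)
y(t) = -12*t
(Z(H(2)) + y(A))*(-14) = (-4 - 12*(-5))*(-14) = (-4 + 60)*(-14) = 56*(-14) = -784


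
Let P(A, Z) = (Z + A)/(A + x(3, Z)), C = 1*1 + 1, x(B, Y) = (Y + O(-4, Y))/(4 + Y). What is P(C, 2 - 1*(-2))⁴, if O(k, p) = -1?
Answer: 5308416/130321 ≈ 40.733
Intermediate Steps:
x(B, Y) = (-1 + Y)/(4 + Y) (x(B, Y) = (Y - 1)/(4 + Y) = (-1 + Y)/(4 + Y))
C = 2 (C = 1 + 1 = 2)
P(A, Z) = (A + Z)/(A + (-1 + Z)/(4 + Z)) (P(A, Z) = (Z + A)/(A + (-1 + Z)/(4 + Z)) = (A + Z)/(A + (-1 + Z)/(4 + Z)))
P(C, 2 - 1*(-2))⁴ = ((4 + (2 - 1*(-2)))*(2 + (2 - 1*(-2)))/(-1 + (2 - 1*(-2)) + 2*(4 + (2 - 1*(-2)))))⁴ = ((4 + (2 + 2))*(2 + (2 + 2))/(-1 + (2 + 2) + 2*(4 + (2 + 2))))⁴ = ((4 + 4)*(2 + 4)/(-1 + 4 + 2*(4 + 4)))⁴ = (8*6/(-1 + 4 + 2*8))⁴ = (8*6/(-1 + 4 + 16))⁴ = (8*6/19)⁴ = ((1/19)*8*6)⁴ = (48/19)⁴ = 5308416/130321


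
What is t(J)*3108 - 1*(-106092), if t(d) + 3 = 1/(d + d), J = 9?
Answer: 290822/3 ≈ 96941.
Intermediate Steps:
t(d) = -3 + 1/(2*d) (t(d) = -3 + 1/(d + d) = -3 + 1/(2*d))
t(J)*3108 - 1*(-106092) = (-3 + (½)/9)*3108 - 1*(-106092) = (-3 + (½)*(⅑))*3108 + 106092 = (-3 + 1/18)*3108 + 106092 = -53/18*3108 + 106092 = -27454/3 + 106092 = 290822/3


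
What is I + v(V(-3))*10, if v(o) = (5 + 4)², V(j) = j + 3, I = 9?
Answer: 819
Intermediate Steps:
V(j) = 3 + j
v(o) = 81 (v(o) = 9² = 81)
I + v(V(-3))*10 = 9 + 81*10 = 9 + 810 = 819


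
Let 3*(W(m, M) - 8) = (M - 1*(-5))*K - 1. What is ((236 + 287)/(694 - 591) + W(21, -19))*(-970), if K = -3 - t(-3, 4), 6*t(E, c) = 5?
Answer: -27545090/927 ≈ -29714.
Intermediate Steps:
t(E, c) = ⅚ (t(E, c) = (⅙)*5 = ⅚)
K = -23/6 (K = -3 - 1*⅚ = -3 - ⅚ = -23/6 ≈ -3.8333)
W(m, M) = 23/18 - 23*M/18 (W(m, M) = 8 + ((M - 1*(-5))*(-23/6) - 1)/3 = 8 + ((M + 5)*(-23/6) - 1)/3 = 8 + ((5 + M)*(-23/6) - 1)/3 = 8 + ((-115/6 - 23*M/6) - 1)/3 = 8 + (-121/6 - 23*M/6)/3 = 8 + (-121/18 - 23*M/18) = 23/18 - 23*M/18)
((236 + 287)/(694 - 591) + W(21, -19))*(-970) = ((236 + 287)/(694 - 591) + (23/18 - 23/18*(-19)))*(-970) = (523/103 + (23/18 + 437/18))*(-970) = (523*(1/103) + 230/9)*(-970) = (523/103 + 230/9)*(-970) = (28397/927)*(-970) = -27545090/927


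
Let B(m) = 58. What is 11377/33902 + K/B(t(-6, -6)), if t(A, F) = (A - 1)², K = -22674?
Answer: -384017041/983158 ≈ -390.60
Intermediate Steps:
t(A, F) = (-1 + A)²
11377/33902 + K/B(t(-6, -6)) = 11377/33902 - 22674/58 = 11377*(1/33902) - 22674*1/58 = 11377/33902 - 11337/29 = -384017041/983158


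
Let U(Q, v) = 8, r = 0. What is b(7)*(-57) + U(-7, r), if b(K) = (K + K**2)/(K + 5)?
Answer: -258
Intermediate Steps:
b(K) = (K + K**2)/(5 + K)
b(7)*(-57) + U(-7, r) = (7*(1 + 7)/(5 + 7))*(-57) + 8 = (7*8/12)*(-57) + 8 = (7*(1/12)*8)*(-57) + 8 = (14/3)*(-57) + 8 = -266 + 8 = -258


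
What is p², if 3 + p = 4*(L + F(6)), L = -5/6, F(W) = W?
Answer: 2809/9 ≈ 312.11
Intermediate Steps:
L = -⅚ (L = -5*⅙ = -⅚ ≈ -0.83333)
p = 53/3 (p = -3 + 4*(-⅚ + 6) = -3 + 4*(31/6) = -3 + 62/3 = 53/3 ≈ 17.667)
p² = (53/3)² = 2809/9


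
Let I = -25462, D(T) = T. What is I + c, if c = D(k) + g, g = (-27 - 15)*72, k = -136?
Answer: -28622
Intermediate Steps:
g = -3024 (g = -42*72 = -3024)
c = -3160 (c = -136 - 3024 = -3160)
I + c = -25462 - 3160 = -28622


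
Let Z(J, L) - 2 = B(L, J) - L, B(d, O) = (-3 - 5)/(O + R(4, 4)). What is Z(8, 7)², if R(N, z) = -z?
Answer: 49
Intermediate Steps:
B(d, O) = -8/(-4 + O) (B(d, O) = (-3 - 5)/(O - 1*4) = -8/(O - 4) = -8/(-4 + O))
Z(J, L) = 2 - L - 8/(-4 + J) (Z(J, L) = 2 + (-8/(-4 + J) - L) = 2 + (-L - 8/(-4 + J)) = 2 - L - 8/(-4 + J))
Z(8, 7)² = ((-8 + (-4 + 8)*(2 - 1*7))/(-4 + 8))² = ((-8 + 4*(2 - 7))/4)² = ((-8 + 4*(-5))/4)² = ((-8 - 20)/4)² = ((¼)*(-28))² = (-7)² = 49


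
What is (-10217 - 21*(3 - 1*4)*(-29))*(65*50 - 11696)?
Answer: 91436396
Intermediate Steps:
(-10217 - 21*(3 - 1*4)*(-29))*(65*50 - 11696) = (-10217 - 21*(3 - 4)*(-29))*(3250 - 11696) = (-10217 - 21*(-1)*(-29))*(-8446) = (-10217 + 21*(-29))*(-8446) = (-10217 - 609)*(-8446) = -10826*(-8446) = 91436396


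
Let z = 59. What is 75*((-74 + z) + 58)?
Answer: 3225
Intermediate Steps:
75*((-74 + z) + 58) = 75*((-74 + 59) + 58) = 75*(-15 + 58) = 75*43 = 3225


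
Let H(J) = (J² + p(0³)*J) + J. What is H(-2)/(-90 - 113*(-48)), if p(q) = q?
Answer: 1/2667 ≈ 0.00037495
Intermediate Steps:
H(J) = J + J² (H(J) = (J² + 0³*J) + J = (J² + 0*J) + J = (J² + 0) + J = J² + J = J + J²)
H(-2)/(-90 - 113*(-48)) = (-2*(1 - 2))/(-90 - 113*(-48)) = (-2*(-1))/(-90 + 5424) = 2/5334 = 2*(1/5334) = 1/2667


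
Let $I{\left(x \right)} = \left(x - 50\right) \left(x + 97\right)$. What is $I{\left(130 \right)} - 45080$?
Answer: $-26920$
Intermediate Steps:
$I{\left(x \right)} = \left(-50 + x\right) \left(97 + x\right)$
$I{\left(130 \right)} - 45080 = \left(-4850 + 130^{2} + 47 \cdot 130\right) - 45080 = \left(-4850 + 16900 + 6110\right) - 45080 = 18160 - 45080 = -26920$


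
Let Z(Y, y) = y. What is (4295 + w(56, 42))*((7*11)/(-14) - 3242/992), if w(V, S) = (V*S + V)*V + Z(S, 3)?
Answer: -302572977/248 ≈ -1.2201e+6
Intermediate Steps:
w(V, S) = 3 + V*(V + S*V) (w(V, S) = (V*S + V)*V + 3 = (S*V + V)*V + 3 = (V + S*V)*V + 3 = V*(V + S*V) + 3 = 3 + V*(V + S*V))
(4295 + w(56, 42))*((7*11)/(-14) - 3242/992) = (4295 + (3 + 56² + 42*56²))*((7*11)/(-14) - 3242/992) = (4295 + (3 + 3136 + 42*3136))*(77*(-1/14) - 3242*1/992) = (4295 + (3 + 3136 + 131712))*(-11/2 - 1621/496) = (4295 + 134851)*(-4349/496) = 139146*(-4349/496) = -302572977/248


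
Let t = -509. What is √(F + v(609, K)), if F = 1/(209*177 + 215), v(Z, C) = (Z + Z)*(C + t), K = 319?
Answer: I*√80096502189418/18604 ≈ 481.06*I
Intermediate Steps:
v(Z, C) = 2*Z*(-509 + C) (v(Z, C) = (Z + Z)*(C - 509) = (2*Z)*(-509 + C) = 2*Z*(-509 + C))
F = 1/37208 (F = 1/(36993 + 215) = 1/37208 ≈ 2.6876e-5)
√(F + v(609, K)) = √(1/37208 + 2*609*(-509 + 319)) = √(1/37208 + 2*609*(-190)) = √(1/37208 - 231420) = √(-8610675359/37208) = I*√80096502189418/18604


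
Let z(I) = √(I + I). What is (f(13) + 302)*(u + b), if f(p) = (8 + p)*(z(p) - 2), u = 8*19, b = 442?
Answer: 154440 + 12474*√26 ≈ 2.1805e+5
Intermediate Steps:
z(I) = √2*√I (z(I) = √(2*I) = √2*√I)
u = 152
f(p) = (-2 + √2*√p)*(8 + p) (f(p) = (8 + p)*(√2*√p - 2) = (8 + p)*(-2 + √2*√p) = (-2 + √2*√p)*(8 + p))
(f(13) + 302)*(u + b) = ((-16 - 2*13 + √2*13^(3/2) + 8*√2*√13) + 302)*(152 + 442) = ((-16 - 26 + √2*(13*√13) + 8*√26) + 302)*594 = ((-16 - 26 + 13*√26 + 8*√26) + 302)*594 = ((-42 + 21*√26) + 302)*594 = (260 + 21*√26)*594 = 154440 + 12474*√26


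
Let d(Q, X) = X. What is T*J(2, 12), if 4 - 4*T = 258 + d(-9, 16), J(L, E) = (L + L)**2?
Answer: -1080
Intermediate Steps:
J(L, E) = 4*L**2 (J(L, E) = (2*L)**2 = 4*L**2)
T = -135/2 (T = 1 - (258 + 16)/4 = 1 - 1/4*274 = 1 - 137/2 = -135/2 ≈ -67.500)
T*J(2, 12) = -270*2**2 = -270*4 = -135/2*16 = -1080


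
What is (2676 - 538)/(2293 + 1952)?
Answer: 2138/4245 ≈ 0.50365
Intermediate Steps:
(2676 - 538)/(2293 + 1952) = 2138/4245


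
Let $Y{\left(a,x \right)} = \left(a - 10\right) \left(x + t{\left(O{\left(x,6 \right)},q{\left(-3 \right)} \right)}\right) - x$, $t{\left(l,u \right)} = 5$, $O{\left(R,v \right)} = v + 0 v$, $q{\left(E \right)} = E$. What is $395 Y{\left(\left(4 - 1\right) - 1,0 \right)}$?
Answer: $-15800$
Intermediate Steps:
$O{\left(R,v \right)} = v$ ($O{\left(R,v \right)} = v + 0 = v$)
$Y{\left(a,x \right)} = - x + \left(-10 + a\right) \left(5 + x\right)$ ($Y{\left(a,x \right)} = \left(a - 10\right) \left(x + 5\right) - x = \left(-10 + a\right) \left(5 + x\right) - x = - x + \left(-10 + a\right) \left(5 + x\right)$)
$395 Y{\left(\left(4 - 1\right) - 1,0 \right)} = 395 \left(-50 - 0 + 5 \left(\left(4 - 1\right) - 1\right) + \left(\left(4 - 1\right) - 1\right) 0\right) = 395 \left(-50 + 0 + 5 \left(3 - 1\right) + \left(3 - 1\right) 0\right) = 395 \left(-50 + 0 + 5 \cdot 2 + 2 \cdot 0\right) = 395 \left(-50 + 0 + 10 + 0\right) = 395 \left(-40\right) = -15800$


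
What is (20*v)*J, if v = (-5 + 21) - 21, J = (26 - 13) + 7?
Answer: -2000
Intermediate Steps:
J = 20 (J = 13 + 7 = 20)
v = -5 (v = 16 - 21 = -5)
(20*v)*J = (20*(-5))*20 = -100*20 = -2000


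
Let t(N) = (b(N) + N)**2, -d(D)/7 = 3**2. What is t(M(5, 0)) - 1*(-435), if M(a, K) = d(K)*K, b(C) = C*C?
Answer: 435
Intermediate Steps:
b(C) = C**2
d(D) = -63 (d(D) = -7*3**2 = -7*9 = -63)
M(a, K) = -63*K
t(N) = (N + N**2)**2 (t(N) = (N**2 + N)**2 = (N + N**2)**2)
t(M(5, 0)) - 1*(-435) = (-63*0)**2*(1 - 63*0)**2 - 1*(-435) = 0**2*(1 + 0)**2 + 435 = 0*1**2 + 435 = 0*1 + 435 = 0 + 435 = 435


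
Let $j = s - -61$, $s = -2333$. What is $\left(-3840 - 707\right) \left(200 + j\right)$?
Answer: $9421384$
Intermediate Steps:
$j = -2272$ ($j = -2333 - -61 = -2333 + 61 = -2272$)
$\left(-3840 - 707\right) \left(200 + j\right) = \left(-3840 - 707\right) \left(200 - 2272\right) = \left(-4547\right) \left(-2072\right) = 9421384$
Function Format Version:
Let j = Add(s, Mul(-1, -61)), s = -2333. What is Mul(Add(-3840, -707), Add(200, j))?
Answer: 9421384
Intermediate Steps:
j = -2272 (j = Add(-2333, Mul(-1, -61)) = Add(-2333, 61) = -2272)
Mul(Add(-3840, -707), Add(200, j)) = Mul(Add(-3840, -707), Add(200, -2272)) = Mul(-4547, -2072) = 9421384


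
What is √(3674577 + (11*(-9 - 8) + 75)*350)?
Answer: √3635377 ≈ 1906.7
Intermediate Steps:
√(3674577 + (11*(-9 - 8) + 75)*350) = √(3674577 + (11*(-17) + 75)*350) = √(3674577 + (-187 + 75)*350) = √(3674577 - 112*350) = √(3674577 - 39200) = √3635377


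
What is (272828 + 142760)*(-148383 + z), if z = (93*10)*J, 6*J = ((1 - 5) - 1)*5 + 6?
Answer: -62890100864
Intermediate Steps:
J = -19/6 (J = (((1 - 5) - 1)*5 + 6)/6 = ((-4 - 1)*5 + 6)/6 = (-5*5 + 6)/6 = (-25 + 6)/6 = (⅙)*(-19) = -19/6 ≈ -3.1667)
z = -2945 (z = (93*10)*(-19/6) = 930*(-19/6) = -2945)
(272828 + 142760)*(-148383 + z) = (272828 + 142760)*(-148383 - 2945) = 415588*(-151328) = -62890100864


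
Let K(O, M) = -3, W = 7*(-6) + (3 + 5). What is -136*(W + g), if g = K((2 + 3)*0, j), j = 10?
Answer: 5032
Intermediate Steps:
W = -34 (W = -42 + 8 = -34)
g = -3
-136*(W + g) = -136*(-34 - 3) = -136*(-37) = 5032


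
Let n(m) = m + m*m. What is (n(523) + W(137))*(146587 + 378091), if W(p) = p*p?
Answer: 153636736638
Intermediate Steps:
W(p) = p²
n(m) = m + m²
(n(523) + W(137))*(146587 + 378091) = (523*(1 + 523) + 137²)*(146587 + 378091) = (523*524 + 18769)*524678 = (274052 + 18769)*524678 = 292821*524678 = 153636736638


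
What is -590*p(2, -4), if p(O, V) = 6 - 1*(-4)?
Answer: -5900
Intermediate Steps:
p(O, V) = 10 (p(O, V) = 6 + 4 = 10)
-590*p(2, -4) = -590*10 = -5900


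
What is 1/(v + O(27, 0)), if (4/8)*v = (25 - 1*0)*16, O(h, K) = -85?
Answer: 1/715 ≈ 0.0013986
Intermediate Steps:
v = 800 (v = 2*((25 - 1*0)*16) = 2*((25 + 0)*16) = 2*(25*16) = 2*400 = 800)
1/(v + O(27, 0)) = 1/(800 - 85) = 1/715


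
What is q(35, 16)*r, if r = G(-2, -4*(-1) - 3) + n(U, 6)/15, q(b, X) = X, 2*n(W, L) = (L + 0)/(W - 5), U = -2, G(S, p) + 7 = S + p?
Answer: -4496/35 ≈ -128.46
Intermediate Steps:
G(S, p) = -7 + S + p (G(S, p) = -7 + (S + p) = -7 + S + p)
n(W, L) = L/(2*(-5 + W)) (n(W, L) = ((L + 0)/(W - 5))/2 = (L/(-5 + W))/2 = L/(2*(-5 + W)))
r = -281/35 (r = (-7 - 2 + (-4*(-1) - 3)) + ((½)*6/(-5 - 2))/15 = (-7 - 2 + (4 - 3)) + ((½)*6/(-7))*(1/15) = (-7 - 2 + 1) + ((½)*6*(-⅐))*(1/15) = -8 - 3/7*1/15 = -8 - 1/35 = -281/35 ≈ -8.0286)
q(35, 16)*r = 16*(-281/35) = -4496/35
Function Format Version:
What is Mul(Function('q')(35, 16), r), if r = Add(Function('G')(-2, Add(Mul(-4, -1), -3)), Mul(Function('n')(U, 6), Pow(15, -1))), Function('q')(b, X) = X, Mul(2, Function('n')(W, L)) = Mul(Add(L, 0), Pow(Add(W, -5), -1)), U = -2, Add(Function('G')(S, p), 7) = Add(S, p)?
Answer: Rational(-4496, 35) ≈ -128.46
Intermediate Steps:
Function('G')(S, p) = Add(-7, S, p) (Function('G')(S, p) = Add(-7, Add(S, p)) = Add(-7, S, p))
Function('n')(W, L) = Mul(Rational(1, 2), L, Pow(Add(-5, W), -1)) (Function('n')(W, L) = Mul(Rational(1, 2), Mul(Add(L, 0), Pow(Add(W, -5), -1))) = Mul(Rational(1, 2), Mul(L, Pow(Add(-5, W), -1))) = Mul(Rational(1, 2), L, Pow(Add(-5, W), -1)))
r = Rational(-281, 35) (r = Add(Add(-7, -2, Add(Mul(-4, -1), -3)), Mul(Mul(Rational(1, 2), 6, Pow(Add(-5, -2), -1)), Pow(15, -1))) = Add(Add(-7, -2, Add(4, -3)), Mul(Mul(Rational(1, 2), 6, Pow(-7, -1)), Rational(1, 15))) = Add(Add(-7, -2, 1), Mul(Mul(Rational(1, 2), 6, Rational(-1, 7)), Rational(1, 15))) = Add(-8, Mul(Rational(-3, 7), Rational(1, 15))) = Add(-8, Rational(-1, 35)) = Rational(-281, 35) ≈ -8.0286)
Mul(Function('q')(35, 16), r) = Mul(16, Rational(-281, 35)) = Rational(-4496, 35)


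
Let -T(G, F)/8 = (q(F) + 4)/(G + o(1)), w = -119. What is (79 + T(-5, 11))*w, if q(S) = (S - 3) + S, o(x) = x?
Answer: -14875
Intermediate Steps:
q(S) = -3 + 2*S (q(S) = (-3 + S) + S = -3 + 2*S)
T(G, F) = -8*(1 + 2*F)/(1 + G) (T(G, F) = -8*((-3 + 2*F) + 4)/(G + 1) = -8*(1 + 2*F)/(1 + G))
(79 + T(-5, 11))*w = (79 + 8*(-1 - 2*11)/(1 - 5))*(-119) = (79 + 8*(-1 - 22)/(-4))*(-119) = (79 + 8*(-1/4)*(-23))*(-119) = (79 + 46)*(-119) = 125*(-119) = -14875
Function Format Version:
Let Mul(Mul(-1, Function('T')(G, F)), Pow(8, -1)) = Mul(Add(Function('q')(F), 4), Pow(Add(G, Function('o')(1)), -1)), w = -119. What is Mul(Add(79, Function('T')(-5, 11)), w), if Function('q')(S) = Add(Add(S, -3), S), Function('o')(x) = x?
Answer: -14875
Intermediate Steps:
Function('q')(S) = Add(-3, Mul(2, S)) (Function('q')(S) = Add(Add(-3, S), S) = Add(-3, Mul(2, S)))
Function('T')(G, F) = Mul(-8, Pow(Add(1, G), -1), Add(1, Mul(2, F))) (Function('T')(G, F) = Mul(-8, Mul(Add(Add(-3, Mul(2, F)), 4), Pow(Add(G, 1), -1))) = Mul(-8, Mul(Add(1, Mul(2, F)), Pow(Add(1, G), -1))) = Mul(-8, Mul(Pow(Add(1, G), -1), Add(1, Mul(2, F)))) = Mul(-8, Pow(Add(1, G), -1), Add(1, Mul(2, F))))
Mul(Add(79, Function('T')(-5, 11)), w) = Mul(Add(79, Mul(8, Pow(Add(1, -5), -1), Add(-1, Mul(-2, 11)))), -119) = Mul(Add(79, Mul(8, Pow(-4, -1), Add(-1, -22))), -119) = Mul(Add(79, Mul(8, Rational(-1, 4), -23)), -119) = Mul(Add(79, 46), -119) = Mul(125, -119) = -14875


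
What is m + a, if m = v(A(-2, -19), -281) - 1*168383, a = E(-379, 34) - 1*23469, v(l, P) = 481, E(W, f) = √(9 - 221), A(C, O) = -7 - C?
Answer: -191371 + 2*I*√53 ≈ -1.9137e+5 + 14.56*I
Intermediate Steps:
E(W, f) = 2*I*√53 (E(W, f) = √(-212) = 2*I*√53)
a = -23469 + 2*I*√53 (a = 2*I*√53 - 1*23469 = 2*I*√53 - 23469 = -23469 + 2*I*√53 ≈ -23469.0 + 14.56*I)
m = -167902 (m = 481 - 1*168383 = 481 - 168383 = -167902)
m + a = -167902 + (-23469 + 2*I*√53) = -191371 + 2*I*√53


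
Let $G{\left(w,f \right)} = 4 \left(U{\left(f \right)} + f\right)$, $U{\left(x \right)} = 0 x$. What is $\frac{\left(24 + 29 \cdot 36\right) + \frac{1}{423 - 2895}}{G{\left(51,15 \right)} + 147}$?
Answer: $\frac{2640095}{511704} \approx 5.1594$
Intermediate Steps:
$U{\left(x \right)} = 0$
$G{\left(w,f \right)} = 4 f$ ($G{\left(w,f \right)} = 4 \left(0 + f\right) = 4 f$)
$\frac{\left(24 + 29 \cdot 36\right) + \frac{1}{423 - 2895}}{G{\left(51,15 \right)} + 147} = \frac{\left(24 + 29 \cdot 36\right) + \frac{1}{423 - 2895}}{4 \cdot 15 + 147} = \frac{\left(24 + 1044\right) + \frac{1}{-2472}}{60 + 147} = \frac{1068 - \frac{1}{2472}}{207} = \frac{2640095}{2472} \cdot \frac{1}{207} = \frac{2640095}{511704}$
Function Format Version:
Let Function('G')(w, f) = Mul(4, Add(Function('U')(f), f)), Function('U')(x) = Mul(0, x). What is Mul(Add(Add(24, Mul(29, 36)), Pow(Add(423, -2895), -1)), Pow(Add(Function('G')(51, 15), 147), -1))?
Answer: Rational(2640095, 511704) ≈ 5.1594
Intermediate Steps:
Function('U')(x) = 0
Function('G')(w, f) = Mul(4, f) (Function('G')(w, f) = Mul(4, Add(0, f)) = Mul(4, f))
Mul(Add(Add(24, Mul(29, 36)), Pow(Add(423, -2895), -1)), Pow(Add(Function('G')(51, 15), 147), -1)) = Mul(Add(Add(24, Mul(29, 36)), Pow(Add(423, -2895), -1)), Pow(Add(Mul(4, 15), 147), -1)) = Mul(Add(Add(24, 1044), Pow(-2472, -1)), Pow(Add(60, 147), -1)) = Mul(Add(1068, Rational(-1, 2472)), Pow(207, -1)) = Mul(Rational(2640095, 2472), Rational(1, 207)) = Rational(2640095, 511704)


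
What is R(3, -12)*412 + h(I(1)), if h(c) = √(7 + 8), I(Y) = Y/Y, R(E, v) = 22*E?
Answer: 27192 + √15 ≈ 27196.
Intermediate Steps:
I(Y) = 1
h(c) = √15
R(3, -12)*412 + h(I(1)) = (22*3)*412 + √15 = 66*412 + √15 = 27192 + √15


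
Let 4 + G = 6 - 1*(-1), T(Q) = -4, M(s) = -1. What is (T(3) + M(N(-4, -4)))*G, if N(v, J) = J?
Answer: -15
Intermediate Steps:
G = 3 (G = -4 + (6 - 1*(-1)) = -4 + (6 + 1) = -4 + 7 = 3)
(T(3) + M(N(-4, -4)))*G = (-4 - 1)*3 = -5*3 = -15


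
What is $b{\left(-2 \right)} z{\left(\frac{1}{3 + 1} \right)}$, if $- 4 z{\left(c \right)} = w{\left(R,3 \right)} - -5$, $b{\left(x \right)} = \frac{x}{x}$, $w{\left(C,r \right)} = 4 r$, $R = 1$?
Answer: $- \frac{17}{4} \approx -4.25$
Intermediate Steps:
$b{\left(x \right)} = 1$
$z{\left(c \right)} = - \frac{17}{4}$ ($z{\left(c \right)} = - \frac{4 \cdot 3 - -5}{4} = - \frac{12 + 5}{4} = \left(- \frac{1}{4}\right) 17 = - \frac{17}{4}$)
$b{\left(-2 \right)} z{\left(\frac{1}{3 + 1} \right)} = 1 \left(- \frac{17}{4}\right) = - \frac{17}{4}$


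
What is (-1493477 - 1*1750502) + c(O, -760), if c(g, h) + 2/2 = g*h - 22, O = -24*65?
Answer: -2058402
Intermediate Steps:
O = -1560
c(g, h) = -23 + g*h (c(g, h) = -1 + (g*h - 22) = -1 + (-22 + g*h) = -23 + g*h)
(-1493477 - 1*1750502) + c(O, -760) = (-1493477 - 1*1750502) + (-23 - 1560*(-760)) = (-1493477 - 1750502) + (-23 + 1185600) = -3243979 + 1185577 = -2058402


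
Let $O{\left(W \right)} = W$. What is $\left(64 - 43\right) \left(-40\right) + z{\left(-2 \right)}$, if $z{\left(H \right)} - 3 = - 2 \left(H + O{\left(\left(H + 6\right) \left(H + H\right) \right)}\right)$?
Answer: $-801$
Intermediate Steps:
$z{\left(H \right)} = 3 - 2 H - 4 H \left(6 + H\right)$ ($z{\left(H \right)} = 3 - 2 \left(H + \left(H + 6\right) \left(H + H\right)\right) = 3 - 2 \left(H + \left(6 + H\right) 2 H\right) = 3 - 2 \left(H + 2 H \left(6 + H\right)\right) = 3 - \left(2 H + 4 H \left(6 + H\right)\right) = 3 - 2 H - 4 H \left(6 + H\right)$)
$\left(64 - 43\right) \left(-40\right) + z{\left(-2 \right)} = \left(64 - 43\right) \left(-40\right) - \left(-55 + 16\right) = 21 \left(-40\right) + \left(3 + 52 - 16\right) = -840 + \left(3 + 52 - 16\right) = -840 + 39 = -801$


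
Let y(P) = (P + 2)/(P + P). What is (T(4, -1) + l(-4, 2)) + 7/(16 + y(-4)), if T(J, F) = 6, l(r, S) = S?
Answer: 548/65 ≈ 8.4308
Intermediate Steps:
y(P) = (2 + P)/(2*P) (y(P) = (2 + P)/((2*P)) = (2 + P)*(1/(2*P)) = (2 + P)/(2*P))
(T(4, -1) + l(-4, 2)) + 7/(16 + y(-4)) = (6 + 2) + 7/(16 + (1/2)*(2 - 4)/(-4)) = 8 + 7/(16 + (1/2)*(-1/4)*(-2)) = 8 + 7/(16 + 1/4) = 8 + 7/(65/4) = 8 + 7*(4/65) = 8 + 28/65 = 548/65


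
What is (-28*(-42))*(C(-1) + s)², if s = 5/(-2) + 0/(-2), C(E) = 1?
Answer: 2646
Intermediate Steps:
s = -5/2 (s = 5*(-½) + 0*(-½) = -5/2 + 0 = -5/2 ≈ -2.5000)
(-28*(-42))*(C(-1) + s)² = (-28*(-42))*(1 - 5/2)² = 1176*(-3/2)² = 1176*(9/4) = 2646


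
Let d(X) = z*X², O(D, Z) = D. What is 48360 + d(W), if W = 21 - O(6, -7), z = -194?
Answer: 4710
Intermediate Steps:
W = 15 (W = 21 - 1*6 = 21 - 6 = 15)
d(X) = -194*X²
48360 + d(W) = 48360 - 194*15² = 48360 - 194*225 = 48360 - 43650 = 4710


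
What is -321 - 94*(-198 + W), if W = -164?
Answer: 33707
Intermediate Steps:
-321 - 94*(-198 + W) = -321 - 94*(-198 - 164) = -321 - 94*(-362) = -321 + 34028 = 33707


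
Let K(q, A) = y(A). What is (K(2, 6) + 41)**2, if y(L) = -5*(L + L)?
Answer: 361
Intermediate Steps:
y(L) = -10*L
K(q, A) = -10*A
(K(2, 6) + 41)**2 = (-10*6 + 41)**2 = (-60 + 41)**2 = (-19)**2 = 361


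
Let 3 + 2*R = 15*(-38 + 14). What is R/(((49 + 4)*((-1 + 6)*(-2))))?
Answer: 363/1060 ≈ 0.34245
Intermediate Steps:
R = -363/2 (R = -3/2 + (15*(-38 + 14))/2 = -3/2 + (15*(-24))/2 = -3/2 + (1/2)*(-360) = -3/2 - 180 = -363/2 ≈ -181.50)
R/(((49 + 4)*((-1 + 6)*(-2)))) = -363*(-1/(2*(-1 + 6)*(49 + 4)))/2 = -363/(2*(53*(5*(-2)))) = -363/(2*(53*(-10))) = -363/2/(-530) = -363/2*(-1/530) = 363/1060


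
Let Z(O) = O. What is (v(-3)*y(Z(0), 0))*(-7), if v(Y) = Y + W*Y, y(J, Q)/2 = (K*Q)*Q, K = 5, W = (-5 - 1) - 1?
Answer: 0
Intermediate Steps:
W = -7 (W = -6 - 1 = -7)
y(J, Q) = 10*Q² (y(J, Q) = 2*((5*Q)*Q) = 2*(5*Q²) = 10*Q²)
v(Y) = -6*Y (v(Y) = Y - 7*Y = -6*Y)
(v(-3)*y(Z(0), 0))*(-7) = ((-6*(-3))*(10*0²))*(-7) = (18*(10*0))*(-7) = (18*0)*(-7) = 0*(-7) = 0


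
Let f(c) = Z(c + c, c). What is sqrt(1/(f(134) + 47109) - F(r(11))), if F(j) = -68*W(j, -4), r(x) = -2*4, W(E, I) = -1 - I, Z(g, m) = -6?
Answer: sqrt(452613339339)/47103 ≈ 14.283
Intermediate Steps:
f(c) = -6
r(x) = -8
F(j) = -204 (F(j) = -68*(-1 - 1*(-4)) = -68*(-1 + 4) = -68*3 = -204)
sqrt(1/(f(134) + 47109) - F(r(11))) = sqrt(1/(-6 + 47109) - 1*(-204)) = sqrt(1/47103 + 204) = sqrt(9609013/47103) = sqrt(452613339339)/47103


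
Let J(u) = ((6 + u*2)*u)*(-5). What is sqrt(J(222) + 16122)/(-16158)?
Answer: -I*sqrt(483378)/16158 ≈ -0.043028*I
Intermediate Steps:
J(u) = -5*u*(6 + 2*u) (J(u) = ((6 + 2*u)*u)*(-5) = (u*(6 + 2*u))*(-5) = -5*u*(6 + 2*u))
sqrt(J(222) + 16122)/(-16158) = sqrt(-10*222*(3 + 222) + 16122)/(-16158) = sqrt(-10*222*225 + 16122)*(-1/16158) = sqrt(-499500 + 16122)*(-1/16158) = sqrt(-483378)*(-1/16158) = (I*sqrt(483378))*(-1/16158) = -I*sqrt(483378)/16158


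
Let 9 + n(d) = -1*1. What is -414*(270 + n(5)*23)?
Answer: -16560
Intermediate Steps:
n(d) = -10 (n(d) = -9 - 1*1 = -9 - 1 = -10)
-414*(270 + n(5)*23) = -414*(270 - 10*23) = -414*(270 - 230) = -414*40 = -16560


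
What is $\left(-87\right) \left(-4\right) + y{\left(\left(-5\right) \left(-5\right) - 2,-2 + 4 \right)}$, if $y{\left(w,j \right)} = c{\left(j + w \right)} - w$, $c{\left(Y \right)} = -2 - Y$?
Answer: $298$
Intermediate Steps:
$y{\left(w,j \right)} = -2 - j - 2 w$ ($y{\left(w,j \right)} = \left(-2 - \left(j + w\right)\right) - w = \left(-2 - j - w\right) - w = -2 - j - 2 w$)
$\left(-87\right) \left(-4\right) + y{\left(\left(-5\right) \left(-5\right) - 2,-2 + 4 \right)} = \left(-87\right) \left(-4\right) - \left(4 + 2 \left(\left(-5\right) \left(-5\right) - 2\right)\right) = 348 - \left(4 + 2 \left(25 - 2\right)\right) = 348 - 50 = 298$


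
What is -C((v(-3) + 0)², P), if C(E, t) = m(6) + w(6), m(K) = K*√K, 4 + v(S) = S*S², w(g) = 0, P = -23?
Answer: -6*√6 ≈ -14.697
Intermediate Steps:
v(S) = -4 + S³ (v(S) = -4 + S*S² = -4 + S³)
m(K) = K^(3/2)
C(E, t) = 6*√6 (C(E, t) = 6^(3/2) + 0 = 6*√6 + 0 = 6*√6)
-C((v(-3) + 0)², P) = -6*√6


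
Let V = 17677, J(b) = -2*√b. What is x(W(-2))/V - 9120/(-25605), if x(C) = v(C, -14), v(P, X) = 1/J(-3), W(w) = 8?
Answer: 608/1707 + I*√3/106062 ≈ 0.35618 + 1.6331e-5*I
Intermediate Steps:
v(P, X) = I*√3/6 (v(P, X) = 1/(-2*I*√3) = I*√3/6)
x(C) = I*√3/6
x(W(-2))/V - 9120/(-25605) = (I*√3/6)/17677 - 9120/(-25605) = (I*√3/6)*(1/17677) - 9120*(-1/25605) = I*√3/106062 + 608/1707 = 608/1707 + I*√3/106062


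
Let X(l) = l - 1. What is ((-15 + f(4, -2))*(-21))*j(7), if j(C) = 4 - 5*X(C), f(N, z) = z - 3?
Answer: -10920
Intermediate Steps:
X(l) = -1 + l
f(N, z) = -3 + z
j(C) = 9 - 5*C (j(C) = 4 - 5*(-1 + C) = 4 + (5 - 5*C) = 9 - 5*C)
((-15 + f(4, -2))*(-21))*j(7) = ((-15 + (-3 - 2))*(-21))*(9 - 5*7) = ((-15 - 5)*(-21))*(9 - 35) = -20*(-21)*(-26) = 420*(-26) = -10920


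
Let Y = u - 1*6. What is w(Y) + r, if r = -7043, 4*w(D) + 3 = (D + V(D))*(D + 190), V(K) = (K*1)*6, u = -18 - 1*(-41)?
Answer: -1771/2 ≈ -885.50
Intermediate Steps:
u = 23 (u = -18 + 41 = 23)
V(K) = 6*K (V(K) = K*6 = 6*K)
Y = 17 (Y = 23 - 1*6 = 23 - 6 = 17)
w(D) = -3/4 + 7*D*(190 + D)/4 (w(D) = -3/4 + ((D + 6*D)*(D + 190))/4 = -3/4 + ((7*D)*(190 + D))/4 = -3/4 + (7*D*(190 + D))/4 = -3/4 + 7*D*(190 + D)/4)
w(Y) + r = (-3/4 + (7/4)*17**2 + (665/2)*17) - 7043 = (-3/4 + (7/4)*289 + 11305/2) - 7043 = (-3/4 + 2023/4 + 11305/2) - 7043 = 12315/2 - 7043 = -1771/2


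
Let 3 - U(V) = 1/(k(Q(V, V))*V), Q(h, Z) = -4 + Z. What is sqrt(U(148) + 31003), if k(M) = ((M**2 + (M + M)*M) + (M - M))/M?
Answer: 7*sqrt(4490741985)/2664 ≈ 176.09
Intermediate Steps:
k(M) = 3*M (k(M) = ((M**2 + (2*M)*M) + 0)/M = ((M**2 + 2*M**2) + 0)/M = (3*M**2 + 0)/M = (3*M**2)/M = 3*M)
U(V) = 3 - 1/(V*(-12 + 3*V)) (U(V) = 3 - 1/((3*(-4 + V))*V) = 3 - 1/((-12 + 3*V)*V) = 3 - 1/(V*(-12 + 3*V)))
sqrt(U(148) + 31003) = sqrt((1/3)*(-1 + 9*148*(-4 + 148))/(148*(-4 + 148)) + 31003) = sqrt((1/3)*(1/148)*(-1 + 9*148*144)/144 + 31003) = sqrt((1/3)*(1/148)*(1/144)*(-1 + 191808) + 31003) = sqrt((1/3)*(1/148)*(1/144)*191807 + 31003) = sqrt(191807/63936 + 31003) = sqrt(1982399615/63936) = 7*sqrt(4490741985)/2664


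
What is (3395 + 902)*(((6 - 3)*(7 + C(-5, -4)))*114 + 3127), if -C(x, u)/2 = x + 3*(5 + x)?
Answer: 38419477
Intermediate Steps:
C(x, u) = -30 - 8*x (C(x, u) = -2*(x + 3*(5 + x)) = -2*(x + (15 + 3*x)) = -2*(15 + 4*x) = -30 - 8*x)
(3395 + 902)*(((6 - 3)*(7 + C(-5, -4)))*114 + 3127) = (3395 + 902)*(((6 - 3)*(7 + (-30 - 8*(-5))))*114 + 3127) = 4297*((3*(7 + (-30 + 40)))*114 + 3127) = 4297*((3*(7 + 10))*114 + 3127) = 4297*((3*17)*114 + 3127) = 4297*(51*114 + 3127) = 4297*(5814 + 3127) = 4297*8941 = 38419477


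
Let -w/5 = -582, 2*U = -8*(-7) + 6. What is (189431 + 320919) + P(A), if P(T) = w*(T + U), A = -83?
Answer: 359030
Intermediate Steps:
U = 31 (U = (-8*(-7) + 6)/2 = (56 + 6)/2 = (1/2)*62 = 31)
w = 2910 (w = -5*(-582) = 2910)
P(T) = 90210 + 2910*T (P(T) = 2910*(T + 31) = 2910*(31 + T) = 90210 + 2910*T)
(189431 + 320919) + P(A) = (189431 + 320919) + (90210 + 2910*(-83)) = 510350 + (90210 - 241530) = 510350 - 151320 = 359030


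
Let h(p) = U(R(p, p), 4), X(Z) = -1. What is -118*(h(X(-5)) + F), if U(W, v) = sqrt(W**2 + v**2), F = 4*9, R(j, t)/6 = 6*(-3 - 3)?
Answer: -4248 - 472*sqrt(2917) ≈ -29740.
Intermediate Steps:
R(j, t) = -216 (R(j, t) = 6*(6*(-3 - 3)) = 6*(6*(-6)) = 6*(-36) = -216)
F = 36
h(p) = 4*sqrt(2917) (h(p) = sqrt((-216)**2 + 4**2) = sqrt(46656 + 16) = sqrt(46672) = 4*sqrt(2917))
-118*(h(X(-5)) + F) = -118*(4*sqrt(2917) + 36) = -118*(36 + 4*sqrt(2917)) = -4248 - 472*sqrt(2917)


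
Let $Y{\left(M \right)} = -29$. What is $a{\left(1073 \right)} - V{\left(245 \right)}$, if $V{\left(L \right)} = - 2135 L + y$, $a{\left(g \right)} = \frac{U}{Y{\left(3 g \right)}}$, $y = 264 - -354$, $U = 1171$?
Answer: $\frac{15150082}{29} \approx 5.2242 \cdot 10^{5}$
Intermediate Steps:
$y = 618$ ($y = 264 + 354 = 618$)
$a{\left(g \right)} = - \frac{1171}{29}$ ($a{\left(g \right)} = \frac{1171}{-29} = 1171 \left(- \frac{1}{29}\right) = - \frac{1171}{29}$)
$V{\left(L \right)} = 618 - 2135 L$ ($V{\left(L \right)} = - 2135 L + 618 = 618 - 2135 L$)
$a{\left(1073 \right)} - V{\left(245 \right)} = - \frac{1171}{29} - \left(618 - 523075\right) = - \frac{1171}{29} - -522457 = - \frac{1171}{29} + 522457 = \frac{15150082}{29}$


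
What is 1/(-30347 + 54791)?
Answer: 1/24444 ≈ 4.0910e-5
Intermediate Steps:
1/(-30347 + 54791) = 1/24444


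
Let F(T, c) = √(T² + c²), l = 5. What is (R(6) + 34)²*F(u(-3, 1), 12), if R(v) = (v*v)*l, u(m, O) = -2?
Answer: 91592*√37 ≈ 5.5713e+5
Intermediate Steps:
R(v) = 5*v² (R(v) = (v*v)*5 = v²*5 = 5*v²)
(R(6) + 34)²*F(u(-3, 1), 12) = (5*6² + 34)²*√((-2)² + 12²) = (5*36 + 34)²*√(4 + 144) = (180 + 34)²*√148 = 214²*(2*√37) = 45796*(2*√37) = 91592*√37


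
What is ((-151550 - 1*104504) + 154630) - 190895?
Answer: -292319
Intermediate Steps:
((-151550 - 1*104504) + 154630) - 190895 = ((-151550 - 104504) + 154630) - 190895 = (-256054 + 154630) - 190895 = -101424 - 190895 = -292319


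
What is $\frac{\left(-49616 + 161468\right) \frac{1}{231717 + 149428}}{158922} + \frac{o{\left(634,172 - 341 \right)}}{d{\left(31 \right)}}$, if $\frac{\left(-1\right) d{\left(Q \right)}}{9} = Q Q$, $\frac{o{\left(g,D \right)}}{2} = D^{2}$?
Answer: $- \frac{688970812556}{104319005355} \approx -6.6045$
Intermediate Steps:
$o{\left(g,D \right)} = 2 D^{2}$
$d{\left(Q \right)} = - 9 Q^{2}$ ($d{\left(Q \right)} = - 9 Q Q = - 9 Q^{2}$)
$\frac{\left(-49616 + 161468\right) \frac{1}{231717 + 149428}}{158922} + \frac{o{\left(634,172 - 341 \right)}}{d{\left(31 \right)}} = \frac{\left(-49616 + 161468\right) \frac{1}{231717 + 149428}}{158922} + \frac{2 \left(172 - 341\right)^{2}}{\left(-9\right) 31^{2}} = \frac{111852}{381145} \cdot \frac{1}{158922} + \frac{2 \left(172 - 341\right)^{2}}{\left(-9\right) 961} = 111852 \cdot \frac{1}{381145} \cdot \frac{1}{158922} + \frac{2 \left(-169\right)^{2}}{-8649} = \frac{111852}{381145} \cdot \frac{1}{158922} + 2 \cdot 28561 \left(- \frac{1}{8649}\right) = \frac{6214}{3365129205} + 57122 \left(- \frac{1}{8649}\right) = \frac{6214}{3365129205} - \frac{57122}{8649} = - \frac{688970812556}{104319005355}$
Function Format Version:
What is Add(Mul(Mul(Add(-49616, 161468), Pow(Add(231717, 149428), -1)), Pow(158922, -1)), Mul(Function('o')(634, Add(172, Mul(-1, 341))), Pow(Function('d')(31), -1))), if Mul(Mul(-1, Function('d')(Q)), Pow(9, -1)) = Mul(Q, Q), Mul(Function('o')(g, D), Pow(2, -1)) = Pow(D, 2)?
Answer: Rational(-688970812556, 104319005355) ≈ -6.6045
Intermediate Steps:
Function('o')(g, D) = Mul(2, Pow(D, 2))
Function('d')(Q) = Mul(-9, Pow(Q, 2)) (Function('d')(Q) = Mul(-9, Mul(Q, Q)) = Mul(-9, Pow(Q, 2)))
Add(Mul(Mul(Add(-49616, 161468), Pow(Add(231717, 149428), -1)), Pow(158922, -1)), Mul(Function('o')(634, Add(172, Mul(-1, 341))), Pow(Function('d')(31), -1))) = Add(Mul(Mul(Add(-49616, 161468), Pow(Add(231717, 149428), -1)), Pow(158922, -1)), Mul(Mul(2, Pow(Add(172, Mul(-1, 341)), 2)), Pow(Mul(-9, Pow(31, 2)), -1))) = Add(Mul(Mul(111852, Pow(381145, -1)), Rational(1, 158922)), Mul(Mul(2, Pow(Add(172, -341), 2)), Pow(Mul(-9, 961), -1))) = Add(Mul(Mul(111852, Rational(1, 381145)), Rational(1, 158922)), Mul(Mul(2, Pow(-169, 2)), Pow(-8649, -1))) = Add(Mul(Rational(111852, 381145), Rational(1, 158922)), Mul(Mul(2, 28561), Rational(-1, 8649))) = Add(Rational(6214, 3365129205), Mul(57122, Rational(-1, 8649))) = Add(Rational(6214, 3365129205), Rational(-57122, 8649)) = Rational(-688970812556, 104319005355)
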